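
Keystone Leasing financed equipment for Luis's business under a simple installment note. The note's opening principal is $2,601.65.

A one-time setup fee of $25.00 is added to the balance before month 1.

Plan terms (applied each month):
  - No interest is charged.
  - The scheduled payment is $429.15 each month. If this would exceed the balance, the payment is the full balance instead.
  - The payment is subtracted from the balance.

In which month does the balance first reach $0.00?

7

Month 1: $2,626.65 − $429.15 → $2,197.50
Month 2: $2,197.50 − $429.15 → $1,768.35
Month 3: $1,768.35 − $429.15 → $1,339.20
Month 4: $1,339.20 − $429.15 → $910.05
Month 5: $910.05 − $429.15 → $480.90
Month 6: $480.90 − $429.15 → $51.75
Month 7: $51.75 − $51.75 → $0.00
Balance reaches $0.00 in month 7.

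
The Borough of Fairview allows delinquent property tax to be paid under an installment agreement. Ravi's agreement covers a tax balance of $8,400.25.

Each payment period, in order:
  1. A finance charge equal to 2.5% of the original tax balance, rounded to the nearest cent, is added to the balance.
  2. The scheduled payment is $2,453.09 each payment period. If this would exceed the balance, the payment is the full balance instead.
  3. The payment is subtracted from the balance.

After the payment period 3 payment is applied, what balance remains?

# | Opening | Interest | Payment | End bal
1 | $8,400.25 | $210.01 | $2,453.09 | $6,157.17
2 | $6,157.17 | $210.01 | $2,453.09 | $3,914.09
3 | $3,914.09 | $210.01 | $2,453.09 | $1,671.01

$1,671.01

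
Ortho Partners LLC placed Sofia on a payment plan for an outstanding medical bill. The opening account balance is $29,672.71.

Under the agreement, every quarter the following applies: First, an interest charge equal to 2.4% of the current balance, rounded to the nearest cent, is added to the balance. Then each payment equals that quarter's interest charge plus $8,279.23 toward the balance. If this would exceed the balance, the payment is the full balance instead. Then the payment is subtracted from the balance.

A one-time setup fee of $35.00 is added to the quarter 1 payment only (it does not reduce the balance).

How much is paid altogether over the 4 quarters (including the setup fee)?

Quarter 1: opening $29,672.71; interest $712.15 → $30,384.86; payment $8,991.38 (+ $35.00 fee); balance $21,393.48
Quarter 2: opening $21,393.48; interest $513.44 → $21,906.92; payment $8,792.67; balance $13,114.25
Quarter 3: opening $13,114.25; interest $314.74 → $13,428.99; payment $8,593.97; balance $4,835.02
Quarter 4: opening $4,835.02; interest $116.04 → $4,951.06; payment $4,951.06; balance $0.00
Total paid: $31,364.08

$31,364.08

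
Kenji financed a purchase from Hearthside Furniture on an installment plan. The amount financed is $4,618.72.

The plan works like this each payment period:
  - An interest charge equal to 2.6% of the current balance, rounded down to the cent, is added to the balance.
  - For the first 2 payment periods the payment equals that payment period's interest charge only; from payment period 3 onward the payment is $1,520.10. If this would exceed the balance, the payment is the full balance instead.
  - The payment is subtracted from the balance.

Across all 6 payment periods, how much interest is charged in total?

Payment period 1: opening $4,618.72; interest $120.08 → $4,738.80; payment $120.08; balance $4,618.72
Payment period 2: opening $4,618.72; interest $120.08 → $4,738.80; payment $120.08; balance $4,618.72
Payment period 3: opening $4,618.72; interest $120.08 → $4,738.80; payment $1,520.10; balance $3,218.70
Payment period 4: opening $3,218.70; interest $83.68 → $3,302.38; payment $1,520.10; balance $1,782.28
Payment period 5: opening $1,782.28; interest $46.33 → $1,828.61; payment $1,520.10; balance $308.51
Payment period 6: opening $308.51; interest $8.02 → $316.53; payment $316.53; balance $0.00
Total interest: $120.08 + $120.08 + $120.08 + $83.68 + $46.33 + $8.02 = $498.27

$498.27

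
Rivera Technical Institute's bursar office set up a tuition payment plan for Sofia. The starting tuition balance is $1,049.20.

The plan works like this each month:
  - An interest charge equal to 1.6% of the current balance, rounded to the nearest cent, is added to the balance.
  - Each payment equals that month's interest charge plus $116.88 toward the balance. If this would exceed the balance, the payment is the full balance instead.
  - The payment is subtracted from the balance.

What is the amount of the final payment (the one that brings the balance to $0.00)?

Month 1: $1,049.20 +$16.79 interest = $1,065.99; pay $133.67 → $932.32
Month 2: $932.32 +$14.92 interest = $947.24; pay $131.80 → $815.44
Month 3: $815.44 +$13.05 interest = $828.49; pay $129.93 → $698.56
Month 4: $698.56 +$11.18 interest = $709.74; pay $128.06 → $581.68
Month 5: $581.68 +$9.31 interest = $590.99; pay $126.19 → $464.80
Month 6: $464.80 +$7.44 interest = $472.24; pay $124.32 → $347.92
Month 7: $347.92 +$5.57 interest = $353.49; pay $122.45 → $231.04
Month 8: $231.04 +$3.70 interest = $234.74; pay $120.58 → $114.16
Month 9: $114.16 +$1.83 interest = $115.99; pay $115.99 → $0.00

$115.99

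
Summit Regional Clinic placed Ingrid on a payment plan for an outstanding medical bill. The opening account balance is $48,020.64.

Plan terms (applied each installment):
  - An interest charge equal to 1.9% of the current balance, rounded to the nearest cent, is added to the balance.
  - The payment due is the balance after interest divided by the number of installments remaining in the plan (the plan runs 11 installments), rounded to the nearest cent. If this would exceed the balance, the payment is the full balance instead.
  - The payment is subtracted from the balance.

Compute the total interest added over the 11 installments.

$5,836.34

Installment 1: opening $48,020.64; interest $912.39 → $48,933.03; payment $4,448.46; balance $44,484.57
Installment 2: opening $44,484.57; interest $845.21 → $45,329.78; payment $4,532.98; balance $40,796.80
Installment 3: opening $40,796.80; interest $775.14 → $41,571.94; payment $4,619.10; balance $36,952.84
Installment 4: opening $36,952.84; interest $702.10 → $37,654.94; payment $4,706.87; balance $32,948.07
Installment 5: opening $32,948.07; interest $626.01 → $33,574.08; payment $4,796.30; balance $28,777.78
Installment 6: opening $28,777.78; interest $546.78 → $29,324.56; payment $4,887.43; balance $24,437.13
Installment 7: opening $24,437.13; interest $464.31 → $24,901.44; payment $4,980.29; balance $19,921.15
Installment 8: opening $19,921.15; interest $378.50 → $20,299.65; payment $5,074.91; balance $15,224.74
Installment 9: opening $15,224.74; interest $289.27 → $15,514.01; payment $5,171.34; balance $10,342.67
Installment 10: opening $10,342.67; interest $196.51 → $10,539.18; payment $5,269.59; balance $5,269.59
Installment 11: opening $5,269.59; interest $100.12 → $5,369.71; payment $5,369.71; balance $0.00
Total interest: $912.39 + $845.21 + $775.14 + $702.10 + $626.01 + $546.78 + $464.31 + $378.50 + $289.27 + $196.51 + $100.12 = $5,836.34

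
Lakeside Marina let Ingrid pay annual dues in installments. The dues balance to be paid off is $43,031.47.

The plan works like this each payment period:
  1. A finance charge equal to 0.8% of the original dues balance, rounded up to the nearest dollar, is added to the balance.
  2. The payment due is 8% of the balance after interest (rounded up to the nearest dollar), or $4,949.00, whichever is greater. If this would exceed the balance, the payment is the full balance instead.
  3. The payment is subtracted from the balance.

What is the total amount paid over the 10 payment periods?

$46,481.47

Payment period 1: $43,031.47 +$345.00 interest = $43,376.47; pay $4,949.00 → $38,427.47
Payment period 2: $38,427.47 +$345.00 interest = $38,772.47; pay $4,949.00 → $33,823.47
Payment period 3: $33,823.47 +$345.00 interest = $34,168.47; pay $4,949.00 → $29,219.47
Payment period 4: $29,219.47 +$345.00 interest = $29,564.47; pay $4,949.00 → $24,615.47
Payment period 5: $24,615.47 +$345.00 interest = $24,960.47; pay $4,949.00 → $20,011.47
Payment period 6: $20,011.47 +$345.00 interest = $20,356.47; pay $4,949.00 → $15,407.47
Payment period 7: $15,407.47 +$345.00 interest = $15,752.47; pay $4,949.00 → $10,803.47
Payment period 8: $10,803.47 +$345.00 interest = $11,148.47; pay $4,949.00 → $6,199.47
Payment period 9: $6,199.47 +$345.00 interest = $6,544.47; pay $4,949.00 → $1,595.47
Payment period 10: $1,595.47 +$345.00 interest = $1,940.47; pay $1,940.47 → $0.00
Total paid: $46,481.47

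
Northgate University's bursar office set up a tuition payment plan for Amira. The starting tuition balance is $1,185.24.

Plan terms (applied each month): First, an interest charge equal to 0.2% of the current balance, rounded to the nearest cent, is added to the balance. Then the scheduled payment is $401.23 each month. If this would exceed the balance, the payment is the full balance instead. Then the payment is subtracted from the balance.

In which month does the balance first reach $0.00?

Month 1: $1,185.24 +$2.37 interest = $1,187.61; pay $401.23 → $786.38
Month 2: $786.38 +$1.57 interest = $787.95; pay $401.23 → $386.72
Month 3: $386.72 +$0.77 interest = $387.49; pay $387.49 → $0.00
Balance reaches $0.00 in month 3.

3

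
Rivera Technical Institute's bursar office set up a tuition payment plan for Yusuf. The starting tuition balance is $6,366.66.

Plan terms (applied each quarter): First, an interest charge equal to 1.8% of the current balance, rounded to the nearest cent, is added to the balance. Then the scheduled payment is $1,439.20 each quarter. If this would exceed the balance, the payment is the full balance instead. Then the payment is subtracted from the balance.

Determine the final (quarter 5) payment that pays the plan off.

Quarter 1: $6,366.66 +$114.60 interest = $6,481.26; pay $1,439.20 → $5,042.06
Quarter 2: $5,042.06 +$90.76 interest = $5,132.82; pay $1,439.20 → $3,693.62
Quarter 3: $3,693.62 +$66.49 interest = $3,760.11; pay $1,439.20 → $2,320.91
Quarter 4: $2,320.91 +$41.78 interest = $2,362.69; pay $1,439.20 → $923.49
Quarter 5: $923.49 +$16.62 interest = $940.11; pay $940.11 → $0.00

$940.11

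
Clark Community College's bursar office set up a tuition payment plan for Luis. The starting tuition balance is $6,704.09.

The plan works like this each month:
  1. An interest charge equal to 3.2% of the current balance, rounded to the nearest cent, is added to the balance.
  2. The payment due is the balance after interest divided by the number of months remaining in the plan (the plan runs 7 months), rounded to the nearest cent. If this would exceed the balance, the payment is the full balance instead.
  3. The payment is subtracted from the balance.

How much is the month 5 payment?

$1,121.09

Month 1: $6,704.09 +$214.53 interest = $6,918.62; pay $988.37 → $5,930.25
Month 2: $5,930.25 +$189.77 interest = $6,120.02; pay $1,020.00 → $5,100.02
Month 3: $5,100.02 +$163.20 interest = $5,263.22; pay $1,052.64 → $4,210.58
Month 4: $4,210.58 +$134.74 interest = $4,345.32; pay $1,086.33 → $3,258.99
Month 5: $3,258.99 +$104.29 interest = $3,363.28; pay $1,121.09 → $2,242.19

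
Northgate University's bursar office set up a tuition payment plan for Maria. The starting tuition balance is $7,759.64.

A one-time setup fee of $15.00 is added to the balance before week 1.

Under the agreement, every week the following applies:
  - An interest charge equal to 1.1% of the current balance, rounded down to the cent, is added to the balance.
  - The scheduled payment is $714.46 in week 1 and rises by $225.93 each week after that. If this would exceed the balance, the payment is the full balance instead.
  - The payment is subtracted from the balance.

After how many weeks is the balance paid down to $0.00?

Week 1: $7,774.64 +$85.52 interest = $7,860.16; pay $714.46 → $7,145.70
Week 2: $7,145.70 +$78.60 interest = $7,224.30; pay $940.39 → $6,283.91
Week 3: $6,283.91 +$69.12 interest = $6,353.03; pay $1,166.32 → $5,186.71
Week 4: $5,186.71 +$57.05 interest = $5,243.76; pay $1,392.25 → $3,851.51
Week 5: $3,851.51 +$42.36 interest = $3,893.87; pay $1,618.18 → $2,275.69
Week 6: $2,275.69 +$25.03 interest = $2,300.72; pay $1,844.11 → $456.61
Week 7: $456.61 +$5.02 interest = $461.63; pay $461.63 → $0.00
Balance reaches $0.00 in week 7.

7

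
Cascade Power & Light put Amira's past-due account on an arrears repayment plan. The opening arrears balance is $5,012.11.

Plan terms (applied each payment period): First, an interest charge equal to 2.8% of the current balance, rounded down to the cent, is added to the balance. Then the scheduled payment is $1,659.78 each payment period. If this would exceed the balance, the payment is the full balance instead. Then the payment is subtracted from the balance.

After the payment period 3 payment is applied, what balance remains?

$324.94

# | Opening | Interest | Payment | End bal
1 | $5,012.11 | $140.33 | $1,659.78 | $3,492.66
2 | $3,492.66 | $97.79 | $1,659.78 | $1,930.67
3 | $1,930.67 | $54.05 | $1,659.78 | $324.94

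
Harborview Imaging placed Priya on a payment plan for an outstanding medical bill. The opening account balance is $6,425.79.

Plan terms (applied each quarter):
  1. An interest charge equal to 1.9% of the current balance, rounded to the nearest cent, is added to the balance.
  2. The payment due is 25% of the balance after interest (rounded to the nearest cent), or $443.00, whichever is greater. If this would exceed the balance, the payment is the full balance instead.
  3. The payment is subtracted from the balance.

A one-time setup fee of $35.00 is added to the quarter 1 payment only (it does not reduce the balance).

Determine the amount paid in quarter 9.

# | Opening | Interest | Payment | Fee | End bal
1 | $6,425.79 | $122.09 | $1,636.97 | $35.00 | $4,910.91
2 | $4,910.91 | $93.31 | $1,251.06 | — | $3,753.16
3 | $3,753.16 | $71.31 | $956.12 | — | $2,868.35
4 | $2,868.35 | $54.50 | $730.71 | — | $2,192.14
5 | $2,192.14 | $41.65 | $558.45 | — | $1,675.34
6 | $1,675.34 | $31.83 | $443.00 | — | $1,264.17
7 | $1,264.17 | $24.02 | $443.00 | — | $845.19
8 | $845.19 | $16.06 | $443.00 | — | $418.25
9 | $418.25 | $7.95 | $426.20 | — | $0.00

$426.20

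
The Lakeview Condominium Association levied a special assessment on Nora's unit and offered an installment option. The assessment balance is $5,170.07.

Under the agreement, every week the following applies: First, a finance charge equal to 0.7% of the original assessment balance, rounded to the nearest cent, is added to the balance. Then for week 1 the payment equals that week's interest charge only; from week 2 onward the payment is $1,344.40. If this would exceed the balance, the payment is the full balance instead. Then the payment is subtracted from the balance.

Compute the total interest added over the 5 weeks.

$180.95

Week 1: opening $5,170.07; interest $36.19 → $5,206.26; payment $36.19; balance $5,170.07
Week 2: opening $5,170.07; interest $36.19 → $5,206.26; payment $1,344.40; balance $3,861.86
Week 3: opening $3,861.86; interest $36.19 → $3,898.05; payment $1,344.40; balance $2,553.65
Week 4: opening $2,553.65; interest $36.19 → $2,589.84; payment $1,344.40; balance $1,245.44
Week 5: opening $1,245.44; interest $36.19 → $1,281.63; payment $1,281.63; balance $0.00
Total interest: $36.19 + $36.19 + $36.19 + $36.19 + $36.19 = $180.95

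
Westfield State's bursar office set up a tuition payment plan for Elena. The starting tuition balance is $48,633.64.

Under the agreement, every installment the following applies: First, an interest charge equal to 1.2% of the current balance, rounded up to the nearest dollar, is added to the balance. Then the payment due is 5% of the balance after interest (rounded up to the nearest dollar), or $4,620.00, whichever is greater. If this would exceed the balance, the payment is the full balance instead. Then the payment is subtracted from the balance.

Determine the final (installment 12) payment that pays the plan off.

Installment 1: opening $48,633.64; interest $584.00 → $49,217.64; payment $4,620.00; balance $44,597.64
Installment 2: opening $44,597.64; interest $536.00 → $45,133.64; payment $4,620.00; balance $40,513.64
Installment 3: opening $40,513.64; interest $487.00 → $41,000.64; payment $4,620.00; balance $36,380.64
Installment 4: opening $36,380.64; interest $437.00 → $36,817.64; payment $4,620.00; balance $32,197.64
Installment 5: opening $32,197.64; interest $387.00 → $32,584.64; payment $4,620.00; balance $27,964.64
Installment 6: opening $27,964.64; interest $336.00 → $28,300.64; payment $4,620.00; balance $23,680.64
Installment 7: opening $23,680.64; interest $285.00 → $23,965.64; payment $4,620.00; balance $19,345.64
Installment 8: opening $19,345.64; interest $233.00 → $19,578.64; payment $4,620.00; balance $14,958.64
Installment 9: opening $14,958.64; interest $180.00 → $15,138.64; payment $4,620.00; balance $10,518.64
Installment 10: opening $10,518.64; interest $127.00 → $10,645.64; payment $4,620.00; balance $6,025.64
Installment 11: opening $6,025.64; interest $73.00 → $6,098.64; payment $4,620.00; balance $1,478.64
Installment 12: opening $1,478.64; interest $18.00 → $1,496.64; payment $1,496.64; balance $0.00

$1,496.64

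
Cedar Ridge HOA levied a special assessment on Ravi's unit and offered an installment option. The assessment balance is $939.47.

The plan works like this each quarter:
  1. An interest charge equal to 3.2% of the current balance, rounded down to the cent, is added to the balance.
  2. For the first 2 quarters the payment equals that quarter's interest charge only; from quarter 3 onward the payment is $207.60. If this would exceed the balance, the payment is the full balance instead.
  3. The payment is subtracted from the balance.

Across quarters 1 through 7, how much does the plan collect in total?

$1,091.22

Quarter 1: $939.47 +$30.06 interest = $969.53; pay $30.06 → $939.47
Quarter 2: $939.47 +$30.06 interest = $969.53; pay $30.06 → $939.47
Quarter 3: $939.47 +$30.06 interest = $969.53; pay $207.60 → $761.93
Quarter 4: $761.93 +$24.38 interest = $786.31; pay $207.60 → $578.71
Quarter 5: $578.71 +$18.51 interest = $597.22; pay $207.60 → $389.62
Quarter 6: $389.62 +$12.46 interest = $402.08; pay $207.60 → $194.48
Quarter 7: $194.48 +$6.22 interest = $200.70; pay $200.70 → $0.00
Total paid: $1,091.22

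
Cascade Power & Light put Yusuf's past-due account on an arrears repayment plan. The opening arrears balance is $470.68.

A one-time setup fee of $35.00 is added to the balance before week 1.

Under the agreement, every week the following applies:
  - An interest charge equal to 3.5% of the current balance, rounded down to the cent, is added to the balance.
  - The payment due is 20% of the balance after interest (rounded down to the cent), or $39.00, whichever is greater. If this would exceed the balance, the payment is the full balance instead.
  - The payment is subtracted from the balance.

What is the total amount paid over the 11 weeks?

$591.81

Week 1: $505.68 +$17.69 interest = $523.37; pay $104.67 → $418.70
Week 2: $418.70 +$14.65 interest = $433.35; pay $86.67 → $346.68
Week 3: $346.68 +$12.13 interest = $358.81; pay $71.76 → $287.05
Week 4: $287.05 +$10.04 interest = $297.09; pay $59.41 → $237.68
Week 5: $237.68 +$8.31 interest = $245.99; pay $49.19 → $196.80
Week 6: $196.80 +$6.88 interest = $203.68; pay $40.73 → $162.95
Week 7: $162.95 +$5.70 interest = $168.65; pay $39.00 → $129.65
Week 8: $129.65 +$4.53 interest = $134.18; pay $39.00 → $95.18
Week 9: $95.18 +$3.33 interest = $98.51; pay $39.00 → $59.51
Week 10: $59.51 +$2.08 interest = $61.59; pay $39.00 → $22.59
Week 11: $22.59 +$0.79 interest = $23.38; pay $23.38 → $0.00
Total paid: $591.81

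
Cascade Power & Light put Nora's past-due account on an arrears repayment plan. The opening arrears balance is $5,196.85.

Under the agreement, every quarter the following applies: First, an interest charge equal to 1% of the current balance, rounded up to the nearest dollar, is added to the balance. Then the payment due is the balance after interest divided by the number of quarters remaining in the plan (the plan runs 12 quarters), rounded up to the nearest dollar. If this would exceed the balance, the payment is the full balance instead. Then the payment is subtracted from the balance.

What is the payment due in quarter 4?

$451.00

Quarter 1: opening $5,196.85; interest $52.00 → $5,248.85; payment $438.00; balance $4,810.85
Quarter 2: opening $4,810.85; interest $49.00 → $4,859.85; payment $442.00; balance $4,417.85
Quarter 3: opening $4,417.85; interest $45.00 → $4,462.85; payment $447.00; balance $4,015.85
Quarter 4: opening $4,015.85; interest $41.00 → $4,056.85; payment $451.00; balance $3,605.85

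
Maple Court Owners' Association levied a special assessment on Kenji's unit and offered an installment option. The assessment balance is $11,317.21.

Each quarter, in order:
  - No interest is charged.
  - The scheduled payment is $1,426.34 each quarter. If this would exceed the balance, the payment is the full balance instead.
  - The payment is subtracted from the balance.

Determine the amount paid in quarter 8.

$1,332.83

Quarter 1: opening $11,317.21; payment $1,426.34; balance $9,890.87
Quarter 2: opening $9,890.87; payment $1,426.34; balance $8,464.53
Quarter 3: opening $8,464.53; payment $1,426.34; balance $7,038.19
Quarter 4: opening $7,038.19; payment $1,426.34; balance $5,611.85
Quarter 5: opening $5,611.85; payment $1,426.34; balance $4,185.51
Quarter 6: opening $4,185.51; payment $1,426.34; balance $2,759.17
Quarter 7: opening $2,759.17; payment $1,426.34; balance $1,332.83
Quarter 8: opening $1,332.83; payment $1,332.83; balance $0.00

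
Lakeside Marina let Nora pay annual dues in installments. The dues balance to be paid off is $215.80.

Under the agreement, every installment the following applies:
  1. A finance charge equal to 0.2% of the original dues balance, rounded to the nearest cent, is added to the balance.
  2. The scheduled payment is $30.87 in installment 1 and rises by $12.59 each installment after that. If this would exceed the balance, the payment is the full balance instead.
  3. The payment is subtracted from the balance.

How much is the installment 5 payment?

Installment 1: opening $215.80; interest $0.43 → $216.23; payment $30.87; balance $185.36
Installment 2: opening $185.36; interest $0.43 → $185.79; payment $43.46; balance $142.33
Installment 3: opening $142.33; interest $0.43 → $142.76; payment $56.05; balance $86.71
Installment 4: opening $86.71; interest $0.43 → $87.14; payment $68.64; balance $18.50
Installment 5: opening $18.50; interest $0.43 → $18.93; payment $18.93; balance $0.00

$18.93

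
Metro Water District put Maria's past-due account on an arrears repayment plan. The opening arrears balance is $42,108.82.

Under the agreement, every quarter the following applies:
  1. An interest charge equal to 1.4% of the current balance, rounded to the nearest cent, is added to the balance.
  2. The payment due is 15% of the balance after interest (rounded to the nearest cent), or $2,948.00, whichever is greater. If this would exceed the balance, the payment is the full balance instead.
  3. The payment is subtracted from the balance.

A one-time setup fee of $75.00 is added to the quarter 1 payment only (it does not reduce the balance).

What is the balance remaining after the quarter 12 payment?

Quarter 1: $42,108.82 +$589.52 interest = $42,698.34; pay $6,404.75 (+ $75.00 fee) → $36,293.59
Quarter 2: $36,293.59 +$508.11 interest = $36,801.70; pay $5,520.26 → $31,281.44
Quarter 3: $31,281.44 +$437.94 interest = $31,719.38; pay $4,757.91 → $26,961.47
Quarter 4: $26,961.47 +$377.46 interest = $27,338.93; pay $4,100.84 → $23,238.09
Quarter 5: $23,238.09 +$325.33 interest = $23,563.42; pay $3,534.51 → $20,028.91
Quarter 6: $20,028.91 +$280.40 interest = $20,309.31; pay $3,046.40 → $17,262.91
Quarter 7: $17,262.91 +$241.68 interest = $17,504.59; pay $2,948.00 → $14,556.59
Quarter 8: $14,556.59 +$203.79 interest = $14,760.38; pay $2,948.00 → $11,812.38
Quarter 9: $11,812.38 +$165.37 interest = $11,977.75; pay $2,948.00 → $9,029.75
Quarter 10: $9,029.75 +$126.42 interest = $9,156.17; pay $2,948.00 → $6,208.17
Quarter 11: $6,208.17 +$86.91 interest = $6,295.08; pay $2,948.00 → $3,347.08
Quarter 12: $3,347.08 +$46.86 interest = $3,393.94; pay $2,948.00 → $445.94

$445.94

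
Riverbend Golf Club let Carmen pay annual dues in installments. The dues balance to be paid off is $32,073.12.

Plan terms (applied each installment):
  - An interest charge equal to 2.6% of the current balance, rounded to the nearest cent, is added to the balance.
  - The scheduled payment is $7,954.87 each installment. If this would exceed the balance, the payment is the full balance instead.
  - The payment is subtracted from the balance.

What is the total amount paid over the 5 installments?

$34,342.41

Installment 1: $32,073.12 +$833.90 interest = $32,907.02; pay $7,954.87 → $24,952.15
Installment 2: $24,952.15 +$648.76 interest = $25,600.91; pay $7,954.87 → $17,646.04
Installment 3: $17,646.04 +$458.80 interest = $18,104.84; pay $7,954.87 → $10,149.97
Installment 4: $10,149.97 +$263.90 interest = $10,413.87; pay $7,954.87 → $2,459.00
Installment 5: $2,459.00 +$63.93 interest = $2,522.93; pay $2,522.93 → $0.00
Total paid: $34,342.41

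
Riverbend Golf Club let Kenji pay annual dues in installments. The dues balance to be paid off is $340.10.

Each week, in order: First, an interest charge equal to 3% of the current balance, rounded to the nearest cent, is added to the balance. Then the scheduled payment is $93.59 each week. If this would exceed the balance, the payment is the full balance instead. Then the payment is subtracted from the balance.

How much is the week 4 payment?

$84.82

Week 1: $340.10 +$10.20 interest = $350.30; pay $93.59 → $256.71
Week 2: $256.71 +$7.70 interest = $264.41; pay $93.59 → $170.82
Week 3: $170.82 +$5.12 interest = $175.94; pay $93.59 → $82.35
Week 4: $82.35 +$2.47 interest = $84.82; pay $84.82 → $0.00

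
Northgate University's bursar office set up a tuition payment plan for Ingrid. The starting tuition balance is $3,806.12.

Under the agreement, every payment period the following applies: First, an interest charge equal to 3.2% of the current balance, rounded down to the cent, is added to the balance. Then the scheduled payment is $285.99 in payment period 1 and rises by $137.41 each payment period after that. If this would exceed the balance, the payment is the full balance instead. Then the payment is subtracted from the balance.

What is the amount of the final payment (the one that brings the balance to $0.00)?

$606.23

Payment period 1: $3,806.12 +$121.79 interest = $3,927.91; pay $285.99 → $3,641.92
Payment period 2: $3,641.92 +$116.54 interest = $3,758.46; pay $423.40 → $3,335.06
Payment period 3: $3,335.06 +$106.72 interest = $3,441.78; pay $560.81 → $2,880.97
Payment period 4: $2,880.97 +$92.19 interest = $2,973.16; pay $698.22 → $2,274.94
Payment period 5: $2,274.94 +$72.79 interest = $2,347.73; pay $835.63 → $1,512.10
Payment period 6: $1,512.10 +$48.38 interest = $1,560.48; pay $973.04 → $587.44
Payment period 7: $587.44 +$18.79 interest = $606.23; pay $606.23 → $0.00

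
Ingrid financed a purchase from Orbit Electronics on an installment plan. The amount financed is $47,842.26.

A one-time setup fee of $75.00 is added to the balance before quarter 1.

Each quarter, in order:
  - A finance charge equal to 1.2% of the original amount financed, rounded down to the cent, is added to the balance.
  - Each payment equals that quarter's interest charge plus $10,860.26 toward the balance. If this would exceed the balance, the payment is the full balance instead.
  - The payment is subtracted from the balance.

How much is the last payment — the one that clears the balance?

$5,050.32

Quarter 1: opening $47,917.26; interest $574.10 → $48,491.36; payment $11,434.36; balance $37,057.00
Quarter 2: opening $37,057.00; interest $574.10 → $37,631.10; payment $11,434.36; balance $26,196.74
Quarter 3: opening $26,196.74; interest $574.10 → $26,770.84; payment $11,434.36; balance $15,336.48
Quarter 4: opening $15,336.48; interest $574.10 → $15,910.58; payment $11,434.36; balance $4,476.22
Quarter 5: opening $4,476.22; interest $574.10 → $5,050.32; payment $5,050.32; balance $0.00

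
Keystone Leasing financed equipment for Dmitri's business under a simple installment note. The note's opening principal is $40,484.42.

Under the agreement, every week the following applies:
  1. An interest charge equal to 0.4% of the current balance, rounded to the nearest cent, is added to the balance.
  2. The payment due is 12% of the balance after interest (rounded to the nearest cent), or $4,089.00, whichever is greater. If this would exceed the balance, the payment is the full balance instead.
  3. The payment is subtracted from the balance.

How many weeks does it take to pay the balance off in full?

10

# | Opening | Interest | Payment | End bal
1 | $40,484.42 | $161.94 | $4,877.56 | $35,768.80
2 | $35,768.80 | $143.08 | $4,309.43 | $31,602.45
3 | $31,602.45 | $126.41 | $4,089.00 | $27,639.86
4 | $27,639.86 | $110.56 | $4,089.00 | $23,661.42
5 | $23,661.42 | $94.65 | $4,089.00 | $19,667.07
6 | $19,667.07 | $78.67 | $4,089.00 | $15,656.74
7 | $15,656.74 | $62.63 | $4,089.00 | $11,630.37
8 | $11,630.37 | $46.52 | $4,089.00 | $7,587.89
9 | $7,587.89 | $30.35 | $4,089.00 | $3,529.24
10 | $3,529.24 | $14.12 | $3,543.36 | $0.00
Balance reaches $0.00 in week 10.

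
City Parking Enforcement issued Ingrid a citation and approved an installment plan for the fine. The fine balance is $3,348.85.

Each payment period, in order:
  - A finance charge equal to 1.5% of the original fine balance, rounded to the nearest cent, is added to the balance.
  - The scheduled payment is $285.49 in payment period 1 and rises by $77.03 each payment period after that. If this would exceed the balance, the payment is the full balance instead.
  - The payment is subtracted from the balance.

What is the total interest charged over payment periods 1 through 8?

Payment period 1: opening $3,348.85; interest $50.23 → $3,399.08; payment $285.49; balance $3,113.59
Payment period 2: opening $3,113.59; interest $50.23 → $3,163.82; payment $362.52; balance $2,801.30
Payment period 3: opening $2,801.30; interest $50.23 → $2,851.53; payment $439.55; balance $2,411.98
Payment period 4: opening $2,411.98; interest $50.23 → $2,462.21; payment $516.58; balance $1,945.63
Payment period 5: opening $1,945.63; interest $50.23 → $1,995.86; payment $593.61; balance $1,402.25
Payment period 6: opening $1,402.25; interest $50.23 → $1,452.48; payment $670.64; balance $781.84
Payment period 7: opening $781.84; interest $50.23 → $832.07; payment $747.67; balance $84.40
Payment period 8: opening $84.40; interest $50.23 → $134.63; payment $134.63; balance $0.00
Total interest: $50.23 + $50.23 + $50.23 + $50.23 + $50.23 + $50.23 + $50.23 + $50.23 = $401.84

$401.84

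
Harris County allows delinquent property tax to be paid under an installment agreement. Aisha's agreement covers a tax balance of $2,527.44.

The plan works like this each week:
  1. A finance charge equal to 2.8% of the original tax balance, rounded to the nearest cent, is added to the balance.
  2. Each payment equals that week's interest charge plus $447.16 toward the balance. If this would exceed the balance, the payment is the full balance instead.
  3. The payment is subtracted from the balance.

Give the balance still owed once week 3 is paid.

# | Opening | Interest | Payment | End bal
1 | $2,527.44 | $70.77 | $517.93 | $2,080.28
2 | $2,080.28 | $70.77 | $517.93 | $1,633.12
3 | $1,633.12 | $70.77 | $517.93 | $1,185.96

$1,185.96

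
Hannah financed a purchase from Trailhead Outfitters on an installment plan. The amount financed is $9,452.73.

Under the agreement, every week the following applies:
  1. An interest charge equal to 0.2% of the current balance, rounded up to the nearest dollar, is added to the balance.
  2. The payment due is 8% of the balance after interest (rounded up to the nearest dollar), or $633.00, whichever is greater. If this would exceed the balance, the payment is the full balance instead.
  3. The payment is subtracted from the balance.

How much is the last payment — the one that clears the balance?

$544.73

Week 1: opening $9,452.73; interest $19.00 → $9,471.73; payment $758.00; balance $8,713.73
Week 2: opening $8,713.73; interest $18.00 → $8,731.73; payment $699.00; balance $8,032.73
Week 3: opening $8,032.73; interest $17.00 → $8,049.73; payment $644.00; balance $7,405.73
Week 4: opening $7,405.73; interest $15.00 → $7,420.73; payment $633.00; balance $6,787.73
Week 5: opening $6,787.73; interest $14.00 → $6,801.73; payment $633.00; balance $6,168.73
Week 6: opening $6,168.73; interest $13.00 → $6,181.73; payment $633.00; balance $5,548.73
Week 7: opening $5,548.73; interest $12.00 → $5,560.73; payment $633.00; balance $4,927.73
Week 8: opening $4,927.73; interest $10.00 → $4,937.73; payment $633.00; balance $4,304.73
Week 9: opening $4,304.73; interest $9.00 → $4,313.73; payment $633.00; balance $3,680.73
Week 10: opening $3,680.73; interest $8.00 → $3,688.73; payment $633.00; balance $3,055.73
Week 11: opening $3,055.73; interest $7.00 → $3,062.73; payment $633.00; balance $2,429.73
Week 12: opening $2,429.73; interest $5.00 → $2,434.73; payment $633.00; balance $1,801.73
Week 13: opening $1,801.73; interest $4.00 → $1,805.73; payment $633.00; balance $1,172.73
Week 14: opening $1,172.73; interest $3.00 → $1,175.73; payment $633.00; balance $542.73
Week 15: opening $542.73; interest $2.00 → $544.73; payment $544.73; balance $0.00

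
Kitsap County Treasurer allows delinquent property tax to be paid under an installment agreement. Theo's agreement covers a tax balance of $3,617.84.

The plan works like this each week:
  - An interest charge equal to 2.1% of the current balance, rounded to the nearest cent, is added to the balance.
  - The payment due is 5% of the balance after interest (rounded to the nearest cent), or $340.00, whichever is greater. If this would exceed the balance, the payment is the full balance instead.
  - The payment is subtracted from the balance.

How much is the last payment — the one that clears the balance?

Week 1: opening $3,617.84; interest $75.97 → $3,693.81; payment $340.00; balance $3,353.81
Week 2: opening $3,353.81; interest $70.43 → $3,424.24; payment $340.00; balance $3,084.24
Week 3: opening $3,084.24; interest $64.77 → $3,149.01; payment $340.00; balance $2,809.01
Week 4: opening $2,809.01; interest $58.99 → $2,868.00; payment $340.00; balance $2,528.00
Week 5: opening $2,528.00; interest $53.09 → $2,581.09; payment $340.00; balance $2,241.09
Week 6: opening $2,241.09; interest $47.06 → $2,288.15; payment $340.00; balance $1,948.15
Week 7: opening $1,948.15; interest $40.91 → $1,989.06; payment $340.00; balance $1,649.06
Week 8: opening $1,649.06; interest $34.63 → $1,683.69; payment $340.00; balance $1,343.69
Week 9: opening $1,343.69; interest $28.22 → $1,371.91; payment $340.00; balance $1,031.91
Week 10: opening $1,031.91; interest $21.67 → $1,053.58; payment $340.00; balance $713.58
Week 11: opening $713.58; interest $14.99 → $728.57; payment $340.00; balance $388.57
Week 12: opening $388.57; interest $8.16 → $396.73; payment $340.00; balance $56.73
Week 13: opening $56.73; interest $1.19 → $57.92; payment $57.92; balance $0.00

$57.92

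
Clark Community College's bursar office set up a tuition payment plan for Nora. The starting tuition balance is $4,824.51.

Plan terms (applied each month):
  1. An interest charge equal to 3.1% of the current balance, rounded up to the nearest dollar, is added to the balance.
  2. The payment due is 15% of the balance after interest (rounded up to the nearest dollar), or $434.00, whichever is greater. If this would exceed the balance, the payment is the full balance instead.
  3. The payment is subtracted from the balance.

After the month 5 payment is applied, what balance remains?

Month 1: $4,824.51 +$150.00 interest = $4,974.51; pay $747.00 → $4,227.51
Month 2: $4,227.51 +$132.00 interest = $4,359.51; pay $654.00 → $3,705.51
Month 3: $3,705.51 +$115.00 interest = $3,820.51; pay $574.00 → $3,246.51
Month 4: $3,246.51 +$101.00 interest = $3,347.51; pay $503.00 → $2,844.51
Month 5: $2,844.51 +$89.00 interest = $2,933.51; pay $441.00 → $2,492.51

$2,492.51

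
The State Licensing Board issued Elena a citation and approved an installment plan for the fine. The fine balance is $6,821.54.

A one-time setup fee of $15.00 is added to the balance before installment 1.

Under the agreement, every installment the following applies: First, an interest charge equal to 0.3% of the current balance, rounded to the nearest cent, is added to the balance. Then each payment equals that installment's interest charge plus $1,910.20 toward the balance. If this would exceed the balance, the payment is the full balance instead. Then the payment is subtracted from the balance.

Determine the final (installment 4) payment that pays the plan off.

$1,109.26

Installment 1: opening $6,836.54; interest $20.51 → $6,857.05; payment $1,930.71; balance $4,926.34
Installment 2: opening $4,926.34; interest $14.78 → $4,941.12; payment $1,924.98; balance $3,016.14
Installment 3: opening $3,016.14; interest $9.05 → $3,025.19; payment $1,919.25; balance $1,105.94
Installment 4: opening $1,105.94; interest $3.32 → $1,109.26; payment $1,109.26; balance $0.00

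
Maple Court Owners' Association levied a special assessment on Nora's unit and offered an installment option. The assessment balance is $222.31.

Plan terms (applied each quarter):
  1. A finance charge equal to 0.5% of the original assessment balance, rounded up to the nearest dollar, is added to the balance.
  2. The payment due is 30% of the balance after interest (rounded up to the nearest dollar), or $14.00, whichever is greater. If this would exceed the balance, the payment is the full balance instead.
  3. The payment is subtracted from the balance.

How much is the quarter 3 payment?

# | Opening | Interest | Payment | End bal
1 | $222.31 | $2.00 | $68.00 | $156.31
2 | $156.31 | $2.00 | $48.00 | $110.31
3 | $110.31 | $2.00 | $34.00 | $78.31

$34.00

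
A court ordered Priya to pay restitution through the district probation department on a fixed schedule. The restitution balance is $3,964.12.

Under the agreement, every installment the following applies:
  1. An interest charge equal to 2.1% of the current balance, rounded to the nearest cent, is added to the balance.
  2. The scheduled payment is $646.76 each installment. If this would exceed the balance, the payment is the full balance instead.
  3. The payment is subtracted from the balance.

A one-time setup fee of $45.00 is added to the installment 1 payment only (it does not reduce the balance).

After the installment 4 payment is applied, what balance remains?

$1,638.06

Installment 1: $3,964.12 +$83.25 interest = $4,047.37; pay $646.76 (+ $45.00 fee) → $3,400.61
Installment 2: $3,400.61 +$71.41 interest = $3,472.02; pay $646.76 → $2,825.26
Installment 3: $2,825.26 +$59.33 interest = $2,884.59; pay $646.76 → $2,237.83
Installment 4: $2,237.83 +$46.99 interest = $2,284.82; pay $646.76 → $1,638.06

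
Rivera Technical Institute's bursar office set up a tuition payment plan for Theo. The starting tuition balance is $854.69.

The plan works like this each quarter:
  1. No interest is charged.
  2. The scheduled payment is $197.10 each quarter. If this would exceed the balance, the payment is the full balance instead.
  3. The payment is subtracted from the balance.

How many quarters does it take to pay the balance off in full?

# | Opening | Payment | End bal
1 | $854.69 | $197.10 | $657.59
2 | $657.59 | $197.10 | $460.49
3 | $460.49 | $197.10 | $263.39
4 | $263.39 | $197.10 | $66.29
5 | $66.29 | $66.29 | $0.00
Balance reaches $0.00 in quarter 5.

5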